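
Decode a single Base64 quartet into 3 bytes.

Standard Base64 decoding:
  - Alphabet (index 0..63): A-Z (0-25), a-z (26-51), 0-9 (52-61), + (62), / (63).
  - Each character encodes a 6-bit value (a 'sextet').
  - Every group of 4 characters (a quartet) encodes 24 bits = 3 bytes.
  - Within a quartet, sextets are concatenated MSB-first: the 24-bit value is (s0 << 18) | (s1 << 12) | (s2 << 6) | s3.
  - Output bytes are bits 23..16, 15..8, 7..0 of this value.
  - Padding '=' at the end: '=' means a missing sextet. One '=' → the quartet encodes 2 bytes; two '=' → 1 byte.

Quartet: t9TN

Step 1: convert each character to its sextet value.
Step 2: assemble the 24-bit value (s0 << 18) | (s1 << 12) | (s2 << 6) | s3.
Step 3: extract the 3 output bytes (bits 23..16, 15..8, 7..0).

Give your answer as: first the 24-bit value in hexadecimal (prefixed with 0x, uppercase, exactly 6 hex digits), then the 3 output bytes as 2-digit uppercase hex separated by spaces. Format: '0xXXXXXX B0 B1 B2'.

Sextets: t=45, 9=61, T=19, N=13
24-bit: (45<<18) | (61<<12) | (19<<6) | 13
      = 0xB40000 | 0x03D000 | 0x0004C0 | 0x00000D
      = 0xB7D4CD
Bytes: (v>>16)&0xFF=B7, (v>>8)&0xFF=D4, v&0xFF=CD

Answer: 0xB7D4CD B7 D4 CD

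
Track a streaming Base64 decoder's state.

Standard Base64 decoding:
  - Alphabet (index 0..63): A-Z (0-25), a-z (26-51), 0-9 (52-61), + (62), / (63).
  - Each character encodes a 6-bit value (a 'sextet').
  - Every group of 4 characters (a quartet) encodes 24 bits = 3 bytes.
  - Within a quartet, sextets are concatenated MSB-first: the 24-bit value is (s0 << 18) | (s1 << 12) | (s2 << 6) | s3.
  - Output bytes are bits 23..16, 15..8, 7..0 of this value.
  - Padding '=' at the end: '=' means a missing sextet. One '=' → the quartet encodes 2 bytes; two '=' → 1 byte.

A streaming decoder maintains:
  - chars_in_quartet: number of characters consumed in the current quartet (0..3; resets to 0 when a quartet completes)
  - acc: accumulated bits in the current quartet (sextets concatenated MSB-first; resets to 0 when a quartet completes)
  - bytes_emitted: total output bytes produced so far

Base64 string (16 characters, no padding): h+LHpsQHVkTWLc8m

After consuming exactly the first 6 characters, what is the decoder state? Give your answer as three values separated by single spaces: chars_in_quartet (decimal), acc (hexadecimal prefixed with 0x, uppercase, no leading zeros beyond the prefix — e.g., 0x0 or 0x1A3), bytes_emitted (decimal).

Answer: 2 0xA6C 3

Derivation:
After char 0 ('h'=33): chars_in_quartet=1 acc=0x21 bytes_emitted=0
After char 1 ('+'=62): chars_in_quartet=2 acc=0x87E bytes_emitted=0
After char 2 ('L'=11): chars_in_quartet=3 acc=0x21F8B bytes_emitted=0
After char 3 ('H'=7): chars_in_quartet=4 acc=0x87E2C7 -> emit 87 E2 C7, reset; bytes_emitted=3
After char 4 ('p'=41): chars_in_quartet=1 acc=0x29 bytes_emitted=3
After char 5 ('s'=44): chars_in_quartet=2 acc=0xA6C bytes_emitted=3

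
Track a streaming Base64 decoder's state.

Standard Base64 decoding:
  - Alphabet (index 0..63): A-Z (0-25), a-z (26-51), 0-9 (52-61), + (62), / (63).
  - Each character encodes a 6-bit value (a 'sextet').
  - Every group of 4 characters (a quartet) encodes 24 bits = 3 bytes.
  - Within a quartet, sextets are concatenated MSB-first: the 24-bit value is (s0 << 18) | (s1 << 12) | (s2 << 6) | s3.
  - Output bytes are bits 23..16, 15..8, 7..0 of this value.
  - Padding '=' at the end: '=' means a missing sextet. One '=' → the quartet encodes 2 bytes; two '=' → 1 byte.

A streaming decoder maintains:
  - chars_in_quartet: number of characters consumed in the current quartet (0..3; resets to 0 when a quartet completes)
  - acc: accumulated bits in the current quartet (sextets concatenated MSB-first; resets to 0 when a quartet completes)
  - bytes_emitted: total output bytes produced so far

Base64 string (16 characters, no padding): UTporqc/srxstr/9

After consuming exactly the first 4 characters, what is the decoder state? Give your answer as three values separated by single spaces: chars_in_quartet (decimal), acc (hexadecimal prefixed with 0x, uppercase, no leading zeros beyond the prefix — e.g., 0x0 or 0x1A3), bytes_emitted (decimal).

After char 0 ('U'=20): chars_in_quartet=1 acc=0x14 bytes_emitted=0
After char 1 ('T'=19): chars_in_quartet=2 acc=0x513 bytes_emitted=0
After char 2 ('p'=41): chars_in_quartet=3 acc=0x144E9 bytes_emitted=0
After char 3 ('o'=40): chars_in_quartet=4 acc=0x513A68 -> emit 51 3A 68, reset; bytes_emitted=3

Answer: 0 0x0 3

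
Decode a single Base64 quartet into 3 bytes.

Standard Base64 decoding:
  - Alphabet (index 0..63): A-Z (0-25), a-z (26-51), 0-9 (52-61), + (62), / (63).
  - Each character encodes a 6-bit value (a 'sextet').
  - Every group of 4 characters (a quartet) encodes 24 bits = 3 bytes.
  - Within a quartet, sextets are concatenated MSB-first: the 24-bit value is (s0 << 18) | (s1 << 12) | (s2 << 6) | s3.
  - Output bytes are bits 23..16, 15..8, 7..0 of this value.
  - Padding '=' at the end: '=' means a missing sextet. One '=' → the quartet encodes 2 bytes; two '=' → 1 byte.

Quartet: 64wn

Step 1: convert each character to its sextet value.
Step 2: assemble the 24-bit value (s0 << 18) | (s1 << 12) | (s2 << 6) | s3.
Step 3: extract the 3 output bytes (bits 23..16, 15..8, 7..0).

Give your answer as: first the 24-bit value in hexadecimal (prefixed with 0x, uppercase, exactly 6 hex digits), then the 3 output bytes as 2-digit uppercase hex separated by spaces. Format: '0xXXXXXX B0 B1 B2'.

Sextets: 6=58, 4=56, w=48, n=39
24-bit: (58<<18) | (56<<12) | (48<<6) | 39
      = 0xE80000 | 0x038000 | 0x000C00 | 0x000027
      = 0xEB8C27
Bytes: (v>>16)&0xFF=EB, (v>>8)&0xFF=8C, v&0xFF=27

Answer: 0xEB8C27 EB 8C 27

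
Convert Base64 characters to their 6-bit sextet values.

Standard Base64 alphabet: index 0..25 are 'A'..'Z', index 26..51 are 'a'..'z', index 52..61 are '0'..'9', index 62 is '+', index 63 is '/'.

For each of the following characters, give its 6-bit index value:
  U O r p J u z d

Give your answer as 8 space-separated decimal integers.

'U': A..Z range, ord('U') − ord('A') = 20
'O': A..Z range, ord('O') − ord('A') = 14
'r': a..z range, 26 + ord('r') − ord('a') = 43
'p': a..z range, 26 + ord('p') − ord('a') = 41
'J': A..Z range, ord('J') − ord('A') = 9
'u': a..z range, 26 + ord('u') − ord('a') = 46
'z': a..z range, 26 + ord('z') − ord('a') = 51
'd': a..z range, 26 + ord('d') − ord('a') = 29

Answer: 20 14 43 41 9 46 51 29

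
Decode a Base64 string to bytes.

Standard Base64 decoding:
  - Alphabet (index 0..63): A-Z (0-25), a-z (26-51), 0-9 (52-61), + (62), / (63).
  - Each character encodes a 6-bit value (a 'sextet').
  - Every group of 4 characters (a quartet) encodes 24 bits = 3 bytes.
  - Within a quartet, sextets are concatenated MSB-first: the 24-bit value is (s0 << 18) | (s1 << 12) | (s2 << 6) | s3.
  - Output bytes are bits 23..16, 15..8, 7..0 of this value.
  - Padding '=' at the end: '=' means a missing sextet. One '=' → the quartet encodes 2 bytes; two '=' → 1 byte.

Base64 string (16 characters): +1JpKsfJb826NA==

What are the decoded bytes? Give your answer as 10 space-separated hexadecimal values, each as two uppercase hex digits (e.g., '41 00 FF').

After char 0 ('+'=62): chars_in_quartet=1 acc=0x3E bytes_emitted=0
After char 1 ('1'=53): chars_in_quartet=2 acc=0xFB5 bytes_emitted=0
After char 2 ('J'=9): chars_in_quartet=3 acc=0x3ED49 bytes_emitted=0
After char 3 ('p'=41): chars_in_quartet=4 acc=0xFB5269 -> emit FB 52 69, reset; bytes_emitted=3
After char 4 ('K'=10): chars_in_quartet=1 acc=0xA bytes_emitted=3
After char 5 ('s'=44): chars_in_quartet=2 acc=0x2AC bytes_emitted=3
After char 6 ('f'=31): chars_in_quartet=3 acc=0xAB1F bytes_emitted=3
After char 7 ('J'=9): chars_in_quartet=4 acc=0x2AC7C9 -> emit 2A C7 C9, reset; bytes_emitted=6
After char 8 ('b'=27): chars_in_quartet=1 acc=0x1B bytes_emitted=6
After char 9 ('8'=60): chars_in_quartet=2 acc=0x6FC bytes_emitted=6
After char 10 ('2'=54): chars_in_quartet=3 acc=0x1BF36 bytes_emitted=6
After char 11 ('6'=58): chars_in_quartet=4 acc=0x6FCDBA -> emit 6F CD BA, reset; bytes_emitted=9
After char 12 ('N'=13): chars_in_quartet=1 acc=0xD bytes_emitted=9
After char 13 ('A'=0): chars_in_quartet=2 acc=0x340 bytes_emitted=9
Padding '==': partial quartet acc=0x340 -> emit 34; bytes_emitted=10

Answer: FB 52 69 2A C7 C9 6F CD BA 34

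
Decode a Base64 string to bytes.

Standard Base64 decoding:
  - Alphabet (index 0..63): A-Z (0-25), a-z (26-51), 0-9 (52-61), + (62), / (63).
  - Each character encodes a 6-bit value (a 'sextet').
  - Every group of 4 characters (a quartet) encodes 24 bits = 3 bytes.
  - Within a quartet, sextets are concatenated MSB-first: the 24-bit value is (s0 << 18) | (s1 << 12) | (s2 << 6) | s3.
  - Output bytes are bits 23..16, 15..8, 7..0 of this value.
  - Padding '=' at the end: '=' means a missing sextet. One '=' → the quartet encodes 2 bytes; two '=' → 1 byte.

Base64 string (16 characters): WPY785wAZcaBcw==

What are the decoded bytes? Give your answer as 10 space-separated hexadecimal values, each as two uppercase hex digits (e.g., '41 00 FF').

Answer: 58 F6 3B F3 9C 00 65 C6 81 73

Derivation:
After char 0 ('W'=22): chars_in_quartet=1 acc=0x16 bytes_emitted=0
After char 1 ('P'=15): chars_in_quartet=2 acc=0x58F bytes_emitted=0
After char 2 ('Y'=24): chars_in_quartet=3 acc=0x163D8 bytes_emitted=0
After char 3 ('7'=59): chars_in_quartet=4 acc=0x58F63B -> emit 58 F6 3B, reset; bytes_emitted=3
After char 4 ('8'=60): chars_in_quartet=1 acc=0x3C bytes_emitted=3
After char 5 ('5'=57): chars_in_quartet=2 acc=0xF39 bytes_emitted=3
After char 6 ('w'=48): chars_in_quartet=3 acc=0x3CE70 bytes_emitted=3
After char 7 ('A'=0): chars_in_quartet=4 acc=0xF39C00 -> emit F3 9C 00, reset; bytes_emitted=6
After char 8 ('Z'=25): chars_in_quartet=1 acc=0x19 bytes_emitted=6
After char 9 ('c'=28): chars_in_quartet=2 acc=0x65C bytes_emitted=6
After char 10 ('a'=26): chars_in_quartet=3 acc=0x1971A bytes_emitted=6
After char 11 ('B'=1): chars_in_quartet=4 acc=0x65C681 -> emit 65 C6 81, reset; bytes_emitted=9
After char 12 ('c'=28): chars_in_quartet=1 acc=0x1C bytes_emitted=9
After char 13 ('w'=48): chars_in_quartet=2 acc=0x730 bytes_emitted=9
Padding '==': partial quartet acc=0x730 -> emit 73; bytes_emitted=10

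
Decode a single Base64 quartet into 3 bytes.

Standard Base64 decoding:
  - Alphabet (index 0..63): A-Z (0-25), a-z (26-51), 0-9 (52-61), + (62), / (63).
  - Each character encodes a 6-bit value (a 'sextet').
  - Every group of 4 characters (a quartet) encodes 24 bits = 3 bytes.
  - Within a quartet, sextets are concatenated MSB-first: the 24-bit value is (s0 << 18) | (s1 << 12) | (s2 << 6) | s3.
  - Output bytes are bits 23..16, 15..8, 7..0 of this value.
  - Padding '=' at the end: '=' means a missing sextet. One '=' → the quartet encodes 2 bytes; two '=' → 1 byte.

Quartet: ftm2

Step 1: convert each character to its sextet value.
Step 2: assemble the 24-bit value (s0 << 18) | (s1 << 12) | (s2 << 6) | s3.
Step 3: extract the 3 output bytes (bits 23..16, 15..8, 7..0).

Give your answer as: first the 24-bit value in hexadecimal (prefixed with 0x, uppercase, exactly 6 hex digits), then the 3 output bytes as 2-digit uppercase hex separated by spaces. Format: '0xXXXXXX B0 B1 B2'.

Answer: 0x7ED9B6 7E D9 B6

Derivation:
Sextets: f=31, t=45, m=38, 2=54
24-bit: (31<<18) | (45<<12) | (38<<6) | 54
      = 0x7C0000 | 0x02D000 | 0x000980 | 0x000036
      = 0x7ED9B6
Bytes: (v>>16)&0xFF=7E, (v>>8)&0xFF=D9, v&0xFF=B6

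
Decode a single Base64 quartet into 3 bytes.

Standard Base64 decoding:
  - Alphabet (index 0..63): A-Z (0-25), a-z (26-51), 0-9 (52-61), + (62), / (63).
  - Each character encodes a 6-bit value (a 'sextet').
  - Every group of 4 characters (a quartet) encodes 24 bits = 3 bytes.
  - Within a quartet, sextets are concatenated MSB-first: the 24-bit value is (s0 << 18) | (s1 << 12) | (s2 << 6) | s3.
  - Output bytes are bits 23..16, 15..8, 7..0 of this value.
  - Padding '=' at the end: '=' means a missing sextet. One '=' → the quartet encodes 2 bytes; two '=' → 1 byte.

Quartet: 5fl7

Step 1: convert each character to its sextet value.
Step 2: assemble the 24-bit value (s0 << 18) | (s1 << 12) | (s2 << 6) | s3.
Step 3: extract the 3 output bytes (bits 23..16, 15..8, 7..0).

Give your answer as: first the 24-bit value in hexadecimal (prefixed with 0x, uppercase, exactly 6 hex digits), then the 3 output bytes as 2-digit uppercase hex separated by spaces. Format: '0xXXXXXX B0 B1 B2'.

Answer: 0xE5F97B E5 F9 7B

Derivation:
Sextets: 5=57, f=31, l=37, 7=59
24-bit: (57<<18) | (31<<12) | (37<<6) | 59
      = 0xE40000 | 0x01F000 | 0x000940 | 0x00003B
      = 0xE5F97B
Bytes: (v>>16)&0xFF=E5, (v>>8)&0xFF=F9, v&0xFF=7B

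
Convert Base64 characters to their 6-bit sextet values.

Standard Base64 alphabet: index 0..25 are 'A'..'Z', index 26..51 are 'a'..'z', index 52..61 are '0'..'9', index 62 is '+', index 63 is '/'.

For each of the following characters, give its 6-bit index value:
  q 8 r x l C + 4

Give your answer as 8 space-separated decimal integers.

'q': a..z range, 26 + ord('q') − ord('a') = 42
'8': 0..9 range, 52 + ord('8') − ord('0') = 60
'r': a..z range, 26 + ord('r') − ord('a') = 43
'x': a..z range, 26 + ord('x') − ord('a') = 49
'l': a..z range, 26 + ord('l') − ord('a') = 37
'C': A..Z range, ord('C') − ord('A') = 2
'+': index 62
'4': 0..9 range, 52 + ord('4') − ord('0') = 56

Answer: 42 60 43 49 37 2 62 56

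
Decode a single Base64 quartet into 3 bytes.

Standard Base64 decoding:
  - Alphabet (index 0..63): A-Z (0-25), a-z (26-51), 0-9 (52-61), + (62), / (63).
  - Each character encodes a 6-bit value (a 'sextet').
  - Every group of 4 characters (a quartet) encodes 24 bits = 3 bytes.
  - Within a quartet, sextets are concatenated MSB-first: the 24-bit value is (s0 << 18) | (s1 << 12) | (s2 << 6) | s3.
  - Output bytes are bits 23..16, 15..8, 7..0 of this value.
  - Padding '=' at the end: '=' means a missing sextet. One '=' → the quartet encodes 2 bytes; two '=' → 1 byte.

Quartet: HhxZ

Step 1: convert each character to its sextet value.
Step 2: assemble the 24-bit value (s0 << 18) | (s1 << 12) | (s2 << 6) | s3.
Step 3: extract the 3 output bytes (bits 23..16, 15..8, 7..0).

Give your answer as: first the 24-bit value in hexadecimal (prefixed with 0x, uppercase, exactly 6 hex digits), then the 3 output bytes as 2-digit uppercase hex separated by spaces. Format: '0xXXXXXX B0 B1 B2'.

Sextets: H=7, h=33, x=49, Z=25
24-bit: (7<<18) | (33<<12) | (49<<6) | 25
      = 0x1C0000 | 0x021000 | 0x000C40 | 0x000019
      = 0x1E1C59
Bytes: (v>>16)&0xFF=1E, (v>>8)&0xFF=1C, v&0xFF=59

Answer: 0x1E1C59 1E 1C 59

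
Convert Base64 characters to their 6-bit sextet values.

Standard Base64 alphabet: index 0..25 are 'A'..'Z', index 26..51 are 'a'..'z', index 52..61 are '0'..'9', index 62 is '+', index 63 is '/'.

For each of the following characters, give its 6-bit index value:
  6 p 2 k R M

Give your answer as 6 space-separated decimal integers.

'6': 0..9 range, 52 + ord('6') − ord('0') = 58
'p': a..z range, 26 + ord('p') − ord('a') = 41
'2': 0..9 range, 52 + ord('2') − ord('0') = 54
'k': a..z range, 26 + ord('k') − ord('a') = 36
'R': A..Z range, ord('R') − ord('A') = 17
'M': A..Z range, ord('M') − ord('A') = 12

Answer: 58 41 54 36 17 12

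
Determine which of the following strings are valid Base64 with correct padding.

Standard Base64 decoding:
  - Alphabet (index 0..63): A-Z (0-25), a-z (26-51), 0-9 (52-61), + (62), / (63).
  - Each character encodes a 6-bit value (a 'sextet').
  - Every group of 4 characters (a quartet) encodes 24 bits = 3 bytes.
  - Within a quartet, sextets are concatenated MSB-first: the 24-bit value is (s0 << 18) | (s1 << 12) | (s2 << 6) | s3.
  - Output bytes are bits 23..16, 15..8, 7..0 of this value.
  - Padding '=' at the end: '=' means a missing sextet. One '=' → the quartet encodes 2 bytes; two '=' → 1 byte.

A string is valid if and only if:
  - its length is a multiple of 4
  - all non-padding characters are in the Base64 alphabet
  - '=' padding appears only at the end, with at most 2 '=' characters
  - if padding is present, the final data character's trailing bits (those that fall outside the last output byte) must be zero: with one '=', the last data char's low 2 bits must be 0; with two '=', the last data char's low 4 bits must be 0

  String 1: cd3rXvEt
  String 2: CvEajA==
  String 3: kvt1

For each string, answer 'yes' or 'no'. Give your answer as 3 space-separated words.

String 1: 'cd3rXvEt' → valid
String 2: 'CvEajA==' → valid
String 3: 'kvt1' → valid

Answer: yes yes yes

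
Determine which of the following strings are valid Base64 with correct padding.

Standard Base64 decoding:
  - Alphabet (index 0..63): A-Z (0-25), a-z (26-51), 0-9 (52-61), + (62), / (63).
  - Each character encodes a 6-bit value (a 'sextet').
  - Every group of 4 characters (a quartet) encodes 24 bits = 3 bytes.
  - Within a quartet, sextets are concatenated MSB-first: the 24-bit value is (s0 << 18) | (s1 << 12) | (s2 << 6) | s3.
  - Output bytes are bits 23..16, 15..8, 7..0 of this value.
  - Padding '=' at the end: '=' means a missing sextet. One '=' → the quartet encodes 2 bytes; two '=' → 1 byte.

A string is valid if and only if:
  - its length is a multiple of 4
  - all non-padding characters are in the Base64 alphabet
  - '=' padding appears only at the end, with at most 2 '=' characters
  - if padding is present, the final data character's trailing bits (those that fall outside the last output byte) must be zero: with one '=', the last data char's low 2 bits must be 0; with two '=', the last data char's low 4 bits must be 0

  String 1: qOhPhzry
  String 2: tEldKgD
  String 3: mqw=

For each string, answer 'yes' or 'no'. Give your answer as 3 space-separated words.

Answer: yes no yes

Derivation:
String 1: 'qOhPhzry' → valid
String 2: 'tEldKgD' → invalid (len=7 not mult of 4)
String 3: 'mqw=' → valid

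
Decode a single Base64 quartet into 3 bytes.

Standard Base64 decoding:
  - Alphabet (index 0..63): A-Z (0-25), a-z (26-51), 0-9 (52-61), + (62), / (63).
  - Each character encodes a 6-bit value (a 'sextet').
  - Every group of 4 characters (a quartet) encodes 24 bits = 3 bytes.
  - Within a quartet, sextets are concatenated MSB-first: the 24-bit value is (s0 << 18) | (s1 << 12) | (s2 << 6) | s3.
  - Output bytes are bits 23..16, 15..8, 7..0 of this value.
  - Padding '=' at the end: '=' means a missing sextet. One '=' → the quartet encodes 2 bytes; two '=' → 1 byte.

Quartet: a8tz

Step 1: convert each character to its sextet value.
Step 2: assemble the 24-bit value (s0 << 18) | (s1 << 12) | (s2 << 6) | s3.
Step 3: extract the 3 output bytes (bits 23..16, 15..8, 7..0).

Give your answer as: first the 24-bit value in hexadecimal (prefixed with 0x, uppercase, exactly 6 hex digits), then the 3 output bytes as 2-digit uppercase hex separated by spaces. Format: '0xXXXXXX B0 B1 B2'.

Sextets: a=26, 8=60, t=45, z=51
24-bit: (26<<18) | (60<<12) | (45<<6) | 51
      = 0x680000 | 0x03C000 | 0x000B40 | 0x000033
      = 0x6BCB73
Bytes: (v>>16)&0xFF=6B, (v>>8)&0xFF=CB, v&0xFF=73

Answer: 0x6BCB73 6B CB 73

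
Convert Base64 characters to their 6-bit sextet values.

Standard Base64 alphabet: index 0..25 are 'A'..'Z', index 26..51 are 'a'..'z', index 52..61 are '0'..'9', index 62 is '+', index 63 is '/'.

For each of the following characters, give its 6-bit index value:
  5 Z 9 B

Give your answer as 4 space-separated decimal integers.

Answer: 57 25 61 1

Derivation:
'5': 0..9 range, 52 + ord('5') − ord('0') = 57
'Z': A..Z range, ord('Z') − ord('A') = 25
'9': 0..9 range, 52 + ord('9') − ord('0') = 61
'B': A..Z range, ord('B') − ord('A') = 1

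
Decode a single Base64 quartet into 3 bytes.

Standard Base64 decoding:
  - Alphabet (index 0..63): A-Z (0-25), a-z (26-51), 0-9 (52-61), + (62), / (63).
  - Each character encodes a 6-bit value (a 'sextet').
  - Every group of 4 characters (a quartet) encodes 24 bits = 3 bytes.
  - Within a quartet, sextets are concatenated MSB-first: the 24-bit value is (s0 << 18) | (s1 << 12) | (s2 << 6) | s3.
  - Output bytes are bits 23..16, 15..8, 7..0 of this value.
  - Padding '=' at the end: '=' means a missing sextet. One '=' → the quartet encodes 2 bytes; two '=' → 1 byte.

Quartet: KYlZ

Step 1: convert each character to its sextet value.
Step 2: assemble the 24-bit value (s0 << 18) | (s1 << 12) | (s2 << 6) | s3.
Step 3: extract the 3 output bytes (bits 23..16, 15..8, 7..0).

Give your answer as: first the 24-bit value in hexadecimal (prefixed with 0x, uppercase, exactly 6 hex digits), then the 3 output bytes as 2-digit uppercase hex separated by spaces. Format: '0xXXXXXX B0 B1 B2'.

Sextets: K=10, Y=24, l=37, Z=25
24-bit: (10<<18) | (24<<12) | (37<<6) | 25
      = 0x280000 | 0x018000 | 0x000940 | 0x000019
      = 0x298959
Bytes: (v>>16)&0xFF=29, (v>>8)&0xFF=89, v&0xFF=59

Answer: 0x298959 29 89 59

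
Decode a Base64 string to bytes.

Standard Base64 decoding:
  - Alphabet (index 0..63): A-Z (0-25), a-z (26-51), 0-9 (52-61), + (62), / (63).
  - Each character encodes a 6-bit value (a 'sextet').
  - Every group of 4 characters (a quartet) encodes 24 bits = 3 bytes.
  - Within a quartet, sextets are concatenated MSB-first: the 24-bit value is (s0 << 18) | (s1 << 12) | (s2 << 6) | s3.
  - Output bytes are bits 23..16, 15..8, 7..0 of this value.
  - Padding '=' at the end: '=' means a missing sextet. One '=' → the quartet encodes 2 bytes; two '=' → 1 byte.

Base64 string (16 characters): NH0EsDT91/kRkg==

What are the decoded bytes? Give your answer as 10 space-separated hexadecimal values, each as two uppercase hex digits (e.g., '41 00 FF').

After char 0 ('N'=13): chars_in_quartet=1 acc=0xD bytes_emitted=0
After char 1 ('H'=7): chars_in_quartet=2 acc=0x347 bytes_emitted=0
After char 2 ('0'=52): chars_in_quartet=3 acc=0xD1F4 bytes_emitted=0
After char 3 ('E'=4): chars_in_quartet=4 acc=0x347D04 -> emit 34 7D 04, reset; bytes_emitted=3
After char 4 ('s'=44): chars_in_quartet=1 acc=0x2C bytes_emitted=3
After char 5 ('D'=3): chars_in_quartet=2 acc=0xB03 bytes_emitted=3
After char 6 ('T'=19): chars_in_quartet=3 acc=0x2C0D3 bytes_emitted=3
After char 7 ('9'=61): chars_in_quartet=4 acc=0xB034FD -> emit B0 34 FD, reset; bytes_emitted=6
After char 8 ('1'=53): chars_in_quartet=1 acc=0x35 bytes_emitted=6
After char 9 ('/'=63): chars_in_quartet=2 acc=0xD7F bytes_emitted=6
After char 10 ('k'=36): chars_in_quartet=3 acc=0x35FE4 bytes_emitted=6
After char 11 ('R'=17): chars_in_quartet=4 acc=0xD7F911 -> emit D7 F9 11, reset; bytes_emitted=9
After char 12 ('k'=36): chars_in_quartet=1 acc=0x24 bytes_emitted=9
After char 13 ('g'=32): chars_in_quartet=2 acc=0x920 bytes_emitted=9
Padding '==': partial quartet acc=0x920 -> emit 92; bytes_emitted=10

Answer: 34 7D 04 B0 34 FD D7 F9 11 92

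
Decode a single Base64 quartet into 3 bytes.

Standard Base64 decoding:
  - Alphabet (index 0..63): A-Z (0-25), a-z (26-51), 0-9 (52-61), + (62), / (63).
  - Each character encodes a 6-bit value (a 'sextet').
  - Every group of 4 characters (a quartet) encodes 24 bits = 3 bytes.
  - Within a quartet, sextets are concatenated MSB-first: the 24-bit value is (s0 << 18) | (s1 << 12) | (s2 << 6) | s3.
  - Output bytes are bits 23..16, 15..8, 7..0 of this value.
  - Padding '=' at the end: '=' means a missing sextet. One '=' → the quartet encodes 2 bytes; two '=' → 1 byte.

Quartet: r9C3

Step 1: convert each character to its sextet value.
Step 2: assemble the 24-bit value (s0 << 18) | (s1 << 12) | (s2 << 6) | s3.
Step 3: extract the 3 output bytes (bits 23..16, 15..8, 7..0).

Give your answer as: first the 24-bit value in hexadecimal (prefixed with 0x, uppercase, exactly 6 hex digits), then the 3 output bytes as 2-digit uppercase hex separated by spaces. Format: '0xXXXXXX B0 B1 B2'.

Sextets: r=43, 9=61, C=2, 3=55
24-bit: (43<<18) | (61<<12) | (2<<6) | 55
      = 0xAC0000 | 0x03D000 | 0x000080 | 0x000037
      = 0xAFD0B7
Bytes: (v>>16)&0xFF=AF, (v>>8)&0xFF=D0, v&0xFF=B7

Answer: 0xAFD0B7 AF D0 B7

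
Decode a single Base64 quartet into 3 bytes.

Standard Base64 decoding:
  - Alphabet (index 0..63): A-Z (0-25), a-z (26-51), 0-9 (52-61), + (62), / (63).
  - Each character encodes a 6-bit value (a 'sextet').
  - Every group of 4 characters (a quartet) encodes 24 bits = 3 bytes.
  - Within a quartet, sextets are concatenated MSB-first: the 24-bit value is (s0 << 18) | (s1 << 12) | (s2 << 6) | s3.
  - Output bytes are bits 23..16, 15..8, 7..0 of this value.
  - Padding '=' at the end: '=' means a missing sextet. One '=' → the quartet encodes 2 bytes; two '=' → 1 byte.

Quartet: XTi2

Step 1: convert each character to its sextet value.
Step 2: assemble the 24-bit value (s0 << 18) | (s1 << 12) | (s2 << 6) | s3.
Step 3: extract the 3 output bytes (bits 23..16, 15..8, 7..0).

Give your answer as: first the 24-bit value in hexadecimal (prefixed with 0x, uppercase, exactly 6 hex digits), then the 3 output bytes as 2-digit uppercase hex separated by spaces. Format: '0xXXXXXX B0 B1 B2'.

Answer: 0x5D38B6 5D 38 B6

Derivation:
Sextets: X=23, T=19, i=34, 2=54
24-bit: (23<<18) | (19<<12) | (34<<6) | 54
      = 0x5C0000 | 0x013000 | 0x000880 | 0x000036
      = 0x5D38B6
Bytes: (v>>16)&0xFF=5D, (v>>8)&0xFF=38, v&0xFF=B6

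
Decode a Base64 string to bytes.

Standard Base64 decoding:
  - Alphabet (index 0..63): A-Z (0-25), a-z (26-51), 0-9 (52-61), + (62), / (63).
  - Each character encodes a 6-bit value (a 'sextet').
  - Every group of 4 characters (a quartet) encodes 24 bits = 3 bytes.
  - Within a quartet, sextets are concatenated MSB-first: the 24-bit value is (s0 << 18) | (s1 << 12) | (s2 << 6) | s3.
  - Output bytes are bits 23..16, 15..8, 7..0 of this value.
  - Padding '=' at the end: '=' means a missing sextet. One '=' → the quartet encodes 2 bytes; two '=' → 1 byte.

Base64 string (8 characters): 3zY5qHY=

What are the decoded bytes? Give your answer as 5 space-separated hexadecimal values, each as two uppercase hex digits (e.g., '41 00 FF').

Answer: DF 36 39 A8 76

Derivation:
After char 0 ('3'=55): chars_in_quartet=1 acc=0x37 bytes_emitted=0
After char 1 ('z'=51): chars_in_quartet=2 acc=0xDF3 bytes_emitted=0
After char 2 ('Y'=24): chars_in_quartet=3 acc=0x37CD8 bytes_emitted=0
After char 3 ('5'=57): chars_in_quartet=4 acc=0xDF3639 -> emit DF 36 39, reset; bytes_emitted=3
After char 4 ('q'=42): chars_in_quartet=1 acc=0x2A bytes_emitted=3
After char 5 ('H'=7): chars_in_quartet=2 acc=0xA87 bytes_emitted=3
After char 6 ('Y'=24): chars_in_quartet=3 acc=0x2A1D8 bytes_emitted=3
Padding '=': partial quartet acc=0x2A1D8 -> emit A8 76; bytes_emitted=5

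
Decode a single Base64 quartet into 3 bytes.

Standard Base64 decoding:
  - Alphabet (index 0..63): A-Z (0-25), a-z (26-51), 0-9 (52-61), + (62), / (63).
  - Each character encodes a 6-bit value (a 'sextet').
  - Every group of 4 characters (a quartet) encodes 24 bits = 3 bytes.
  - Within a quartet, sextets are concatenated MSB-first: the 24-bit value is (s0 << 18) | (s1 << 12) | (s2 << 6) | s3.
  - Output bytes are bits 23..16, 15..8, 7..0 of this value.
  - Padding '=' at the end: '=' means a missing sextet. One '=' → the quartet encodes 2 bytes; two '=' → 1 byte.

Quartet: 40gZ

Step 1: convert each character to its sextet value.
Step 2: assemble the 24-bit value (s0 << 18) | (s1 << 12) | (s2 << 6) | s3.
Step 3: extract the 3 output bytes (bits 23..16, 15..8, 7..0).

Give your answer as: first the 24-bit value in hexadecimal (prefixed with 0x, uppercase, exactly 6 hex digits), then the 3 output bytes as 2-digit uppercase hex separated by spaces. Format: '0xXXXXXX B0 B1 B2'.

Answer: 0xE34819 E3 48 19

Derivation:
Sextets: 4=56, 0=52, g=32, Z=25
24-bit: (56<<18) | (52<<12) | (32<<6) | 25
      = 0xE00000 | 0x034000 | 0x000800 | 0x000019
      = 0xE34819
Bytes: (v>>16)&0xFF=E3, (v>>8)&0xFF=48, v&0xFF=19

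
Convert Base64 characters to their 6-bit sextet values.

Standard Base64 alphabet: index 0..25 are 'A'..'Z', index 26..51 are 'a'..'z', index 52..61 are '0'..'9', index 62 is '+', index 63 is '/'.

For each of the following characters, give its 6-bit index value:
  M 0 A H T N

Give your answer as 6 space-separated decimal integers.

'M': A..Z range, ord('M') − ord('A') = 12
'0': 0..9 range, 52 + ord('0') − ord('0') = 52
'A': A..Z range, ord('A') − ord('A') = 0
'H': A..Z range, ord('H') − ord('A') = 7
'T': A..Z range, ord('T') − ord('A') = 19
'N': A..Z range, ord('N') − ord('A') = 13

Answer: 12 52 0 7 19 13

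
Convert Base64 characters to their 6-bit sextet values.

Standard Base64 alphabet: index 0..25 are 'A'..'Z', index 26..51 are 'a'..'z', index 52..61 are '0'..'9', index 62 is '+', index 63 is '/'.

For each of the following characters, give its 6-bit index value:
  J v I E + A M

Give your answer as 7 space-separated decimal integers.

'J': A..Z range, ord('J') − ord('A') = 9
'v': a..z range, 26 + ord('v') − ord('a') = 47
'I': A..Z range, ord('I') − ord('A') = 8
'E': A..Z range, ord('E') − ord('A') = 4
'+': index 62
'A': A..Z range, ord('A') − ord('A') = 0
'M': A..Z range, ord('M') − ord('A') = 12

Answer: 9 47 8 4 62 0 12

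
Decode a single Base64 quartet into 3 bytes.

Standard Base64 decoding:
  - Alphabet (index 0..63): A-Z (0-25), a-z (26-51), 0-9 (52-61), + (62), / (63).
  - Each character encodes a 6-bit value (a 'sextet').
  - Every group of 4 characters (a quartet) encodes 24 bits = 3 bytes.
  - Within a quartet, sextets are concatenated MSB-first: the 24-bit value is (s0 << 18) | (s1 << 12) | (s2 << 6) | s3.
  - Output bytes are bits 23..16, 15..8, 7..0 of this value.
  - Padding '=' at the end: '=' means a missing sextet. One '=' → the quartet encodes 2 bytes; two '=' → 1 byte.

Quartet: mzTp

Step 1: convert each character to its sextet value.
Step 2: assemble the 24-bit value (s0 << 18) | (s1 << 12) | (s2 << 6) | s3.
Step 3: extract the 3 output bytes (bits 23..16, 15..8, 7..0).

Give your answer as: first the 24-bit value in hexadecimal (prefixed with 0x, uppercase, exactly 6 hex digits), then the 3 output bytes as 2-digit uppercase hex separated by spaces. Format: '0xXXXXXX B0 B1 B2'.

Answer: 0x9B34E9 9B 34 E9

Derivation:
Sextets: m=38, z=51, T=19, p=41
24-bit: (38<<18) | (51<<12) | (19<<6) | 41
      = 0x980000 | 0x033000 | 0x0004C0 | 0x000029
      = 0x9B34E9
Bytes: (v>>16)&0xFF=9B, (v>>8)&0xFF=34, v&0xFF=E9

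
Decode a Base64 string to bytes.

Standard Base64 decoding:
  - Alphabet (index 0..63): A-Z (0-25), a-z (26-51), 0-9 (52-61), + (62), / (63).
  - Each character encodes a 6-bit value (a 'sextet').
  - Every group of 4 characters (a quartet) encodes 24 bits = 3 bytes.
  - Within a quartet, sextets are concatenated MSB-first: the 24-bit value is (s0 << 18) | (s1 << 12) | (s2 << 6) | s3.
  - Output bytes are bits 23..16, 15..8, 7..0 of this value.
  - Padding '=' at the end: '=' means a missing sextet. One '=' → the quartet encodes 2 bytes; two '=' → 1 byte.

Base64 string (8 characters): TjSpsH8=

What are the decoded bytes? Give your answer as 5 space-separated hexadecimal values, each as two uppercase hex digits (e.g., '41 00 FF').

Answer: 4E 34 A9 B0 7F

Derivation:
After char 0 ('T'=19): chars_in_quartet=1 acc=0x13 bytes_emitted=0
After char 1 ('j'=35): chars_in_quartet=2 acc=0x4E3 bytes_emitted=0
After char 2 ('S'=18): chars_in_quartet=3 acc=0x138D2 bytes_emitted=0
After char 3 ('p'=41): chars_in_quartet=4 acc=0x4E34A9 -> emit 4E 34 A9, reset; bytes_emitted=3
After char 4 ('s'=44): chars_in_quartet=1 acc=0x2C bytes_emitted=3
After char 5 ('H'=7): chars_in_quartet=2 acc=0xB07 bytes_emitted=3
After char 6 ('8'=60): chars_in_quartet=3 acc=0x2C1FC bytes_emitted=3
Padding '=': partial quartet acc=0x2C1FC -> emit B0 7F; bytes_emitted=5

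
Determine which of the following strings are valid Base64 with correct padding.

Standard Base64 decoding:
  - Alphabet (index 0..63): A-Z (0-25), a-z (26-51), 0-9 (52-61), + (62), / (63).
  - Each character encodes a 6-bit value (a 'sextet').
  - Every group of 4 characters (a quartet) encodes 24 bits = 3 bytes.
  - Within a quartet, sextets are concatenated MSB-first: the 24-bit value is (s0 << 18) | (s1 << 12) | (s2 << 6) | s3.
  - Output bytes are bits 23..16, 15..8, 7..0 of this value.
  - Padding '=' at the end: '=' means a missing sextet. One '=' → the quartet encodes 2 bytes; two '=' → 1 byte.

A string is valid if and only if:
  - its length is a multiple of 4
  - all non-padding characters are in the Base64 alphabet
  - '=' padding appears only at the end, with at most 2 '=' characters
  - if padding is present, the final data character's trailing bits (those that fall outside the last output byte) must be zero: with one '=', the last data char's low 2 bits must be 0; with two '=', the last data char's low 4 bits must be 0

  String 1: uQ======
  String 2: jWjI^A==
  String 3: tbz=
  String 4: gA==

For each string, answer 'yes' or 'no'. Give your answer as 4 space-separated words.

Answer: no no no yes

Derivation:
String 1: 'uQ======' → invalid (6 pad chars (max 2))
String 2: 'jWjI^A==' → invalid (bad char(s): ['^'])
String 3: 'tbz=' → invalid (bad trailing bits)
String 4: 'gA==' → valid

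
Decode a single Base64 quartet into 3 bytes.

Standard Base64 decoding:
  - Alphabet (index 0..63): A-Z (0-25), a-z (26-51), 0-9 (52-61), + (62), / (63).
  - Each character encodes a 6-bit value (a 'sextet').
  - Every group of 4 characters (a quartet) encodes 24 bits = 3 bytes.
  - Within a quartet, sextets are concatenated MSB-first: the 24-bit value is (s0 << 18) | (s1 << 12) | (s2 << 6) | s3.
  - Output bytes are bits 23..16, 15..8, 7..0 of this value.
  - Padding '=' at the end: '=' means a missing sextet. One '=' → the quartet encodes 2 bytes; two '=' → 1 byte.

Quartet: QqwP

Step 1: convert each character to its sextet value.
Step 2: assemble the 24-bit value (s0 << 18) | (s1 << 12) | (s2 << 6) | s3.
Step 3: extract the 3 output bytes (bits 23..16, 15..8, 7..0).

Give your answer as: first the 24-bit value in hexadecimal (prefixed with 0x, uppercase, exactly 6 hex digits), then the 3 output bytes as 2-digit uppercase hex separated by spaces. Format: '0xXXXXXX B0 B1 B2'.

Answer: 0x42AC0F 42 AC 0F

Derivation:
Sextets: Q=16, q=42, w=48, P=15
24-bit: (16<<18) | (42<<12) | (48<<6) | 15
      = 0x400000 | 0x02A000 | 0x000C00 | 0x00000F
      = 0x42AC0F
Bytes: (v>>16)&0xFF=42, (v>>8)&0xFF=AC, v&0xFF=0F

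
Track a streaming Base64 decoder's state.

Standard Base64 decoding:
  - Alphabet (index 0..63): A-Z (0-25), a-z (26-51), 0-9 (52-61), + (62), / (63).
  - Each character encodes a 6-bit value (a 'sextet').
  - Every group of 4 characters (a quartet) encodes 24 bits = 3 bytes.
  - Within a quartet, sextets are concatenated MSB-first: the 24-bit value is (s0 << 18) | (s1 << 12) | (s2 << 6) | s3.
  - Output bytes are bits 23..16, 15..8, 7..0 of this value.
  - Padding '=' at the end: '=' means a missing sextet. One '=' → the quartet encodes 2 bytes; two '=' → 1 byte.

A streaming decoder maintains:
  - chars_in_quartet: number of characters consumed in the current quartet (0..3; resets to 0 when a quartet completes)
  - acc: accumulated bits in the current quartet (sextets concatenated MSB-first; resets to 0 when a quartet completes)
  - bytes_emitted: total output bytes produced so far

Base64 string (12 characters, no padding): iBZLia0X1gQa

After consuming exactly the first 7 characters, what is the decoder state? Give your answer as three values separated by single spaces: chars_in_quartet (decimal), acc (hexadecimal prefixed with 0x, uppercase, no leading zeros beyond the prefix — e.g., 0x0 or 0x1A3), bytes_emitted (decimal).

After char 0 ('i'=34): chars_in_quartet=1 acc=0x22 bytes_emitted=0
After char 1 ('B'=1): chars_in_quartet=2 acc=0x881 bytes_emitted=0
After char 2 ('Z'=25): chars_in_quartet=3 acc=0x22059 bytes_emitted=0
After char 3 ('L'=11): chars_in_quartet=4 acc=0x88164B -> emit 88 16 4B, reset; bytes_emitted=3
After char 4 ('i'=34): chars_in_quartet=1 acc=0x22 bytes_emitted=3
After char 5 ('a'=26): chars_in_quartet=2 acc=0x89A bytes_emitted=3
After char 6 ('0'=52): chars_in_quartet=3 acc=0x226B4 bytes_emitted=3

Answer: 3 0x226B4 3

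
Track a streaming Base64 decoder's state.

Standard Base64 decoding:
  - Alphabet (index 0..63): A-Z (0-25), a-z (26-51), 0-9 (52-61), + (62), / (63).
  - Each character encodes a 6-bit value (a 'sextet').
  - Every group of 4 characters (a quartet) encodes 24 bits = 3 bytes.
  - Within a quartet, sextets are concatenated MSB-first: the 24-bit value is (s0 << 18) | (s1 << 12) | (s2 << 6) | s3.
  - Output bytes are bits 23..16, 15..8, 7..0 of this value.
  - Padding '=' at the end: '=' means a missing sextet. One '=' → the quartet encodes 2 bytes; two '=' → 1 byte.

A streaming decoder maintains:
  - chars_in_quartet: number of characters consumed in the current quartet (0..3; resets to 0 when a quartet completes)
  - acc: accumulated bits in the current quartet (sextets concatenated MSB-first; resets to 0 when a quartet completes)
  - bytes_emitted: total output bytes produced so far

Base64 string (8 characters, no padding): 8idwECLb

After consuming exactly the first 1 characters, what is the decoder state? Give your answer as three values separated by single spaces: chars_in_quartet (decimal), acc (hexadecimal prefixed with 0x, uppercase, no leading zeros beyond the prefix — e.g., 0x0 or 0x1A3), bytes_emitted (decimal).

Answer: 1 0x3C 0

Derivation:
After char 0 ('8'=60): chars_in_quartet=1 acc=0x3C bytes_emitted=0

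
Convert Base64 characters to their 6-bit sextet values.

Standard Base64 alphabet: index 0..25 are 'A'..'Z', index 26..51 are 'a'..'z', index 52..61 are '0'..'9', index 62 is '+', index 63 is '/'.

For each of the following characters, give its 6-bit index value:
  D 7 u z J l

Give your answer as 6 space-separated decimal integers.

'D': A..Z range, ord('D') − ord('A') = 3
'7': 0..9 range, 52 + ord('7') − ord('0') = 59
'u': a..z range, 26 + ord('u') − ord('a') = 46
'z': a..z range, 26 + ord('z') − ord('a') = 51
'J': A..Z range, ord('J') − ord('A') = 9
'l': a..z range, 26 + ord('l') − ord('a') = 37

Answer: 3 59 46 51 9 37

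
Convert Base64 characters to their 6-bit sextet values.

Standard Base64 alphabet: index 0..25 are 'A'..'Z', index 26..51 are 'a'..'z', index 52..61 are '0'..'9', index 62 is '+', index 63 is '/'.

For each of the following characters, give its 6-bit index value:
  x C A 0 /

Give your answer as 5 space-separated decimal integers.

'x': a..z range, 26 + ord('x') − ord('a') = 49
'C': A..Z range, ord('C') − ord('A') = 2
'A': A..Z range, ord('A') − ord('A') = 0
'0': 0..9 range, 52 + ord('0') − ord('0') = 52
'/': index 63

Answer: 49 2 0 52 63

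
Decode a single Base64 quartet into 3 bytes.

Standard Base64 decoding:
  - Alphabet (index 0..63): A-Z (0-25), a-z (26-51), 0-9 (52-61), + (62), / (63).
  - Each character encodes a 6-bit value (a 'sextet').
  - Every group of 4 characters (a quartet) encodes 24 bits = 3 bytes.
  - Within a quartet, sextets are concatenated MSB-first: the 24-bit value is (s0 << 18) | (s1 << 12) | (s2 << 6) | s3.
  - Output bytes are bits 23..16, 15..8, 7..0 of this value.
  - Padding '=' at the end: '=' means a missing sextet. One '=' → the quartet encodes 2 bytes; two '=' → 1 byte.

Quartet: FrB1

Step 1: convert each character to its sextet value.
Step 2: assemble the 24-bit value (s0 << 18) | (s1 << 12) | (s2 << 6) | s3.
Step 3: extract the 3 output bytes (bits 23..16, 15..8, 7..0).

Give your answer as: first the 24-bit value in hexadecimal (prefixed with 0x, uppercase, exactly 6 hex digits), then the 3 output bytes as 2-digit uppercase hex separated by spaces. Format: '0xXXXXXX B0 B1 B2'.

Answer: 0x16B075 16 B0 75

Derivation:
Sextets: F=5, r=43, B=1, 1=53
24-bit: (5<<18) | (43<<12) | (1<<6) | 53
      = 0x140000 | 0x02B000 | 0x000040 | 0x000035
      = 0x16B075
Bytes: (v>>16)&0xFF=16, (v>>8)&0xFF=B0, v&0xFF=75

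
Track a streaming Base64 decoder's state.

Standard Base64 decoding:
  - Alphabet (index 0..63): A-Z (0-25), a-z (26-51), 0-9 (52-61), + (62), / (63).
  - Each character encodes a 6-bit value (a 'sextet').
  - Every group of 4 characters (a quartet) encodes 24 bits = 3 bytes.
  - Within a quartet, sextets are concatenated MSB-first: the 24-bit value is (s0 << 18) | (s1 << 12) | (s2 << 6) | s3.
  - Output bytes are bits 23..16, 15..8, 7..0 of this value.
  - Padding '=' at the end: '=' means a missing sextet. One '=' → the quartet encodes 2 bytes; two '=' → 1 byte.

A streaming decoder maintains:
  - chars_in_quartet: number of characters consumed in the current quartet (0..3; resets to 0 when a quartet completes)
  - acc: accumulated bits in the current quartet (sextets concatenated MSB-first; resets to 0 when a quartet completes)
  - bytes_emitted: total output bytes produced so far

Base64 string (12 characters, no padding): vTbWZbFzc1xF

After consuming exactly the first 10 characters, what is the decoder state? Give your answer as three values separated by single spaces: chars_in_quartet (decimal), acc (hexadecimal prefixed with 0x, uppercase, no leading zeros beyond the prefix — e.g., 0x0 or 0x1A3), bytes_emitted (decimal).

Answer: 2 0x735 6

Derivation:
After char 0 ('v'=47): chars_in_quartet=1 acc=0x2F bytes_emitted=0
After char 1 ('T'=19): chars_in_quartet=2 acc=0xBD3 bytes_emitted=0
After char 2 ('b'=27): chars_in_quartet=3 acc=0x2F4DB bytes_emitted=0
After char 3 ('W'=22): chars_in_quartet=4 acc=0xBD36D6 -> emit BD 36 D6, reset; bytes_emitted=3
After char 4 ('Z'=25): chars_in_quartet=1 acc=0x19 bytes_emitted=3
After char 5 ('b'=27): chars_in_quartet=2 acc=0x65B bytes_emitted=3
After char 6 ('F'=5): chars_in_quartet=3 acc=0x196C5 bytes_emitted=3
After char 7 ('z'=51): chars_in_quartet=4 acc=0x65B173 -> emit 65 B1 73, reset; bytes_emitted=6
After char 8 ('c'=28): chars_in_quartet=1 acc=0x1C bytes_emitted=6
After char 9 ('1'=53): chars_in_quartet=2 acc=0x735 bytes_emitted=6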